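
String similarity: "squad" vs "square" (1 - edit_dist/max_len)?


Word 1: "squad" (length 5)
Word 2: "square" (length 6)
One optimal edit sequence:
  1. keep 's'
  2. keep 'q'
  3. keep 'u'
  4. keep 'a'
  5. insert 'r'  (+1)
  6. substitute 'd' -> 'e'  (+1)
Edit distance = 2
Max length = max(5, 6) = 6
Similarity = 1 - 2/6
= 0.6667


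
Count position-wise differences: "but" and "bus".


Comparing character by character (same length = 3):
  Pos 0: 'b' vs 'b' =
  Pos 1: 'u' vs 'u' =
  Pos 2: 't' vs 's' !=
Hamming distance = 1


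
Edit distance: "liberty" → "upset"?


Word 1: "liberty" (length 7)
Word 2: "upset" (length 5)
One optimal edit sequence (insert/delete/substitute each cost 1):
  1. substitute 'l' -> 'u'  (+1)
  2. substitute 'i' -> 'p'  (+1)
  3. substitute 'b' -> 's'  (+1)
  4. keep 'e'
  5. delete 'r'  (+1)
  6. keep 't'
  7. delete 'y'  (+1)
Total edit operations: 5
Edit distance = 5


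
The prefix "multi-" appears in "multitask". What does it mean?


Prefix: multi-
Example: multitask (multi- + task)
Meaning = many


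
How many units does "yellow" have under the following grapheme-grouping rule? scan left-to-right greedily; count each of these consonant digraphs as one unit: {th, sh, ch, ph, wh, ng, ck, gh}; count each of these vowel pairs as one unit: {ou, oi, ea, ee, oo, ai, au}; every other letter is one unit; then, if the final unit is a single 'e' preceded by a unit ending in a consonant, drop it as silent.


Word: "yellow" (6 letters)
Left-to-right scan:
  [1] 'y' (letter)
  [2] 'e' (letter)
  [3] 'l' (letter)
  [4] 'l' (letter)
  [5] 'o' (letter)
  [6] 'w' (letter)
Units from scan: 6
Sound units = 6 units


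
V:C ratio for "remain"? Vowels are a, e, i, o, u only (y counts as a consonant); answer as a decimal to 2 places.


Word: "remain"
Vowels (a,e,i,o,u): 3
Consonants: 3
Ratio = 3/3
= 1.00


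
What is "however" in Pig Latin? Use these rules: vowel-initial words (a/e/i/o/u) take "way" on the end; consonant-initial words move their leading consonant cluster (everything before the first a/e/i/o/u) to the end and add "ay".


Word: "however"
Starts with consonant(s) → move to end, add 'ay'
Consonant cluster: "h"
Pig Latin = "oweverhay"


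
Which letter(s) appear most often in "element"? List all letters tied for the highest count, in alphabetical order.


Word: "element"
Letter counts:
  'e': 3
  'l': 1
  'm': 1
  'n': 1
  't': 1
Maximum count = 3
Most frequent = 'e' (3 times each)


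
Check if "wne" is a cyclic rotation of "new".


Word: "new", Candidate: "wne"
Method: check if candidate is substring of word+word
"newnew" contains "wne"? Yes
Is rotation = Yes


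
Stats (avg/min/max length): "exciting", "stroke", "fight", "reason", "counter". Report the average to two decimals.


Lengths: "exciting"=8, "stroke"=6, "fight"=5, "reason"=6, "counter"=7
Sum = 32, Count = 5
Average = 32/5 = 6.40
= avg=6.40, min=5, max=8


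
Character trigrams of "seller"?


Word: "seller" (length 6)
Number of trigrams = 6 - 3 + 1 = 4
  Position 0: "sel"
  Position 1: "ell"
  Position 2: "lle"
  Position 3: "ler"
Trigrams = "sel", "ell", "lle", "ler"


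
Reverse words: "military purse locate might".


Original: "military purse locate might"
Words (1..n): military | purse | locate | might
Reversed (n..1): might | locate | purse | military
Result = "might locate purse military"


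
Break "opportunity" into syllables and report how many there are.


Word: "opportunity"
Syllable breakdown: op / por / tu / ni / ty
Counting: 5 parts
= 5 syllables


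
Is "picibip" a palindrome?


Word: "picibip"
Reversed: "pibicip"
Forward == Backward? picibip != pibicip
Palindrome = No


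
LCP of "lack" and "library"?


Word 1: "lack"
Word 2: "library"
Comparing from start:
  Pos 0: 'l' == 'l'
  Pos 1: 'a' != 'i' (stop)
LCP = "l" (length 1)


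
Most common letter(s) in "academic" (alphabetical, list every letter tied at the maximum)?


Word: "academic"
Letter counts:
  'a': 2
  'c': 2
  'd': 1
  'e': 1
  'i': 1
  'm': 1
Maximum count = 2
Most frequent = 'a', 'c' (2 times each)


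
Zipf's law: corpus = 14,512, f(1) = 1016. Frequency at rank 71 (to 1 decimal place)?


Zipf's law: f(r) = f(1) / r
f(1) = 1016
f(71) = 1016 / 71
= 14.3 occurrences


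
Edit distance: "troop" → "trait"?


Word 1: "troop" (length 5)
Word 2: "trait" (length 5)
One optimal edit sequence (insert/delete/substitute each cost 1):
  1. keep 't'
  2. keep 'r'
  3. substitute 'o' -> 'a'  (+1)
  4. substitute 'o' -> 'i'  (+1)
  5. substitute 'p' -> 't'  (+1)
Total edit operations: 3
Edit distance = 3


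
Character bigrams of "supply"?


Word: "supply" (length 6)
Number of bigrams = 6 - 2 + 1 = 5
  Position 0: "su"
  Position 1: "up"
  Position 2: "pp"
  Position 3: "pl"
  Position 4: "ly"
Bigrams = "su", "up", "pp", "pl", "ly"


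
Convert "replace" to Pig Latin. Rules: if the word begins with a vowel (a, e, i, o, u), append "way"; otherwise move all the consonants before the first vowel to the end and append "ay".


Word: "replace"
Starts with consonant(s) → move to end, add 'ay'
Consonant cluster: "r"
Pig Latin = "eplaceray"


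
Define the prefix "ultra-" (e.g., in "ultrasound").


Prefix: ultra-
As in: ultrasound -> ultra- + sound
Meaning = beyond


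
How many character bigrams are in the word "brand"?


Word: "brand" (length 5)
Number of 2-grams = length - 2 + 1 = 5 - 2 + 1
= 4


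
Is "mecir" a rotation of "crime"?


Word: "crime", Candidate: "mecir"
Method: check if candidate is substring of word+word
"crimecrime" contains "mecir"? No
Is rotation = No


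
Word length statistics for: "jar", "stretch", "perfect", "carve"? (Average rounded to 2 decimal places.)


Lengths: "jar"=3, "stretch"=7, "perfect"=7, "carve"=5
Sum = 22, Count = 4
Average = 22/4 = 5.50
= avg=5.50, min=3, max=7


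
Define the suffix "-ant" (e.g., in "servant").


Suffix: -ant
Example: servant = serve + -ant, with a spelling change
Meaning = one who / that which


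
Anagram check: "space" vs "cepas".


Word 1: "space" → sorted: aceps
Word 2: "cepas" → sorted: aceps
Same letters? aceps == aceps
Anagram = Yes


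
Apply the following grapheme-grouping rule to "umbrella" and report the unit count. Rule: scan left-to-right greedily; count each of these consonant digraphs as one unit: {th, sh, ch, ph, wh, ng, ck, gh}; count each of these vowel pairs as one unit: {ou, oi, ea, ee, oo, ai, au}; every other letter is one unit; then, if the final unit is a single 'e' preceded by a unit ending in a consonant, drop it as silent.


Word: "umbrella" (8 letters)
Left-to-right scan:
  (1) 'u' (letter)
  (2) 'm' (letter)
  (3) 'b' (letter)
  (4) 'r' (letter)
  (5) 'e' (letter)
  (6) 'l' (letter)
  (7) 'l' (letter)
  (8) 'a' (letter)
Units from scan: 8
Sound units = 8 units


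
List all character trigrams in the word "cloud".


Word: "cloud" (length 5)
Number of trigrams = 5 - 3 + 1 = 3
  Position 0: "clo"
  Position 1: "lou"
  Position 2: "oud"
Trigrams = "clo", "lou", "oud"


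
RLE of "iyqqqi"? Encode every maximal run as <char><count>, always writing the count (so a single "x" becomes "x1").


String: "iyqqqi"
Scanning for consecutive runs:
  'i' x 1
  'y' x 1
  'q' x 3
  'i' x 1
RLE = "i1y1q3i1"


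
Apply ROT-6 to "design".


Word: "design"
Shift: 6
Each letter → (letter + shift) mod 26:
  'd' (3) + 6 = 9 → 'j'
  'e' (4) + 6 = 10 → 'k'
  's' (18) + 6 = 24 → 'y'
  'i' (8) + 6 = 14 → 'o'
  'g' (6) + 6 = 12 → 'm'
  'n' (13) + 6 = 19 → 't'
Result = "jkyomt"


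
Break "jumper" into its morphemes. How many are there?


Word: "jumper"
Morphemes: jump / -er
Each morpheme carries meaning
= 2 morphemes


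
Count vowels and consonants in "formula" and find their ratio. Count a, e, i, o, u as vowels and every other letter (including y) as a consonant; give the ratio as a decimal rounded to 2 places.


Word: "formula"
Vowels (a,e,i,o,u): 3
Consonants: 4
Ratio = 3/4
= 0.75


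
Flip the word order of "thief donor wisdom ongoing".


Original: "thief donor wisdom ongoing"
Words (1..n): thief | donor | wisdom | ongoing
Reversed (n..1): ongoing | wisdom | donor | thief
Result = "ongoing wisdom donor thief"


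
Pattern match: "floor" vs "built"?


Pattern of "floor": [0, 1, 2, 2, 3]
Pattern of "built": [0, 1, 2, 3, 4]
Patterns do not match
Same pattern = No


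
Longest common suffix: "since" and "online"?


Word 1: "since"
Word 2: "online"
Comparing from end:
  Pos -1: 'e' == 'e'
  Pos -2: 'c' != 'n' (stop)
LCS = "e" (length 1)


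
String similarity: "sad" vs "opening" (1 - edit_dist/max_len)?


Word 1: "sad" (length 3)
Word 2: "opening" (length 7)
One optimal edit sequence:
  1. insert 'o'  (+1)
  2. insert 'p'  (+1)
  3. insert 'e'  (+1)
  4. insert 'n'  (+1)
  5. substitute 's' -> 'i'  (+1)
  6. substitute 'a' -> 'n'  (+1)
  7. substitute 'd' -> 'g'  (+1)
Edit distance = 7
Max length = max(3, 7) = 7
Similarity = 1 - 7/7
= 0.0000


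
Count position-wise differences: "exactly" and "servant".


Comparing character by character (same length = 7):
  Pos 0: 'e' vs 's' !=
  Pos 1: 'x' vs 'e' !=
  Pos 2: 'a' vs 'r' !=
  Pos 3: 'c' vs 'v' !=
  Pos 4: 't' vs 'a' !=
  Pos 5: 'l' vs 'n' !=
  Pos 6: 'y' vs 't' !=
Hamming distance = 7


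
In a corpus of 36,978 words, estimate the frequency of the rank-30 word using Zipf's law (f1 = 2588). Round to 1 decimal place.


Zipf's law: f(r) = f(1) / r
f(1) = 2588
f(30) = 2588 / 30
= 86.3 occurrences


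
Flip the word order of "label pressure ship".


Original: "label pressure ship"
Words (1..n): label | pressure | ship
Reversed (n..1): ship | pressure | label
Result = "ship pressure label"


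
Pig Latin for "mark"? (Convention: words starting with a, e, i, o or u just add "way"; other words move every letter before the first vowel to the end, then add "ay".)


Word: "mark"
Starts with consonant(s) → move to end, add 'ay'
Consonant cluster: "m"
Pig Latin = "arkmay"


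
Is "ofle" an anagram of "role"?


Word 1: "role" → sorted: elor
Word 2: "ofle" → sorted: eflo
Same letters? elor != eflo
Anagram = No


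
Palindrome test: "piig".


Word: "piig"
Reversed: "giip"
Forward == Backward? piig != giip
Palindrome = No


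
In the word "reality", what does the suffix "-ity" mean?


Suffix: -ity
As in: reality -> real + -ity
Meaning = quality of


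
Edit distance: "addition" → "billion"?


Word 1: "addition" (length 8)
Word 2: "billion" (length 7)
One optimal edit sequence (insert/delete/substitute each cost 1):
  1. delete 'a'  (+1)
  2. substitute 'd' -> 'b'  (+1)
  3. substitute 'd' -> 'i'  (+1)
  4. substitute 'i' -> 'l'  (+1)
  5. substitute 't' -> 'l'  (+1)
  6. keep 'i'
  7. keep 'o'
  8. keep 'n'
Total edit operations: 5
Edit distance = 5


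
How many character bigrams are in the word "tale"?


Word: "tale" (length 4)
Number of 2-grams = length - 2 + 1 = 4 - 2 + 1
= 3


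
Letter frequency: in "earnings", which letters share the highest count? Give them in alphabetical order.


Word: "earnings"
Letter counts:
  'a': 1
  'e': 1
  'g': 1
  'i': 1
  'n': 2
  'r': 1
  's': 1
Maximum count = 2
Most frequent = 'n' (2 times each)


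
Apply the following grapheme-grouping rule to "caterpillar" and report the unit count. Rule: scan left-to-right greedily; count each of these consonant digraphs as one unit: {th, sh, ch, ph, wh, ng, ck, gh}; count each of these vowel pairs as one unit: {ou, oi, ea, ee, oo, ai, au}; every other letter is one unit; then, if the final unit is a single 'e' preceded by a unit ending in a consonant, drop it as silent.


Word: "caterpillar" (11 letters)
Left-to-right scan:
  (1) 'c' (letter)
  (2) 'a' (letter)
  (3) 't' (letter)
  (4) 'e' (letter)
  (5) 'r' (letter)
  (6) 'p' (letter)
  (7) 'i' (letter)
  (8) 'l' (letter)
  (9) 'l' (letter)
  (10) 'a' (letter)
  (11) 'r' (letter)
Units from scan: 11
Sound units = 11 units


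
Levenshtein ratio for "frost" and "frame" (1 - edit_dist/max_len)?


Word 1: "frost" (length 5)
Word 2: "frame" (length 5)
One optimal edit sequence:
  1. keep 'f'
  2. keep 'r'
  3. substitute 'o' -> 'a'  (+1)
  4. substitute 's' -> 'm'  (+1)
  5. substitute 't' -> 'e'  (+1)
Edit distance = 3
Max length = max(5, 5) = 5
Similarity = 1 - 3/5
= 0.4000


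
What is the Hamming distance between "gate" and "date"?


Comparing character by character (same length = 4):
  Pos 0: 'g' vs 'd' !=
  Pos 1: 'a' vs 'a' =
  Pos 2: 't' vs 't' =
  Pos 3: 'e' vs 'e' =
Hamming distance = 1


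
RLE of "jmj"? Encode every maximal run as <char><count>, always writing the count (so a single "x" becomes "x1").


String: "jmj"
Scanning for consecutive runs:
  'j' x 1
  'm' x 1
  'j' x 1
RLE = "j1m1j1"


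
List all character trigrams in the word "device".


Word: "device" (length 6)
Number of trigrams = 6 - 3 + 1 = 4
  Position 0: "dev"
  Position 1: "evi"
  Position 2: "vic"
  Position 3: "ice"
Trigrams = "dev", "evi", "vic", "ice"


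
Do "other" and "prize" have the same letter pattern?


Pattern of "other": [0, 1, 2, 3, 4]
Pattern of "prize": [0, 1, 2, 3, 4]
Patterns match
Same pattern = Yes


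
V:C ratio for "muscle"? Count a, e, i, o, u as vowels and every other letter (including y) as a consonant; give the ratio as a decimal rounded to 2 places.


Word: "muscle"
Vowels (a,e,i,o,u): 2
Consonants: 4
Ratio = 2/4
= 0.50


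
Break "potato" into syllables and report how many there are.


Word: "potato"
Syllable breakdown: po · ta · to
Counting: 3 parts
= 3 syllables


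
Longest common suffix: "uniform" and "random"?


Word 1: "uniform"
Word 2: "random"
Comparing from end:
  Pos -1: 'm' == 'm'
  Pos -2: 'r' != 'o' (stop)
LCS = "m" (length 1)


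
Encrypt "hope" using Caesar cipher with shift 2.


Word: "hope"
Shift: 2
Each letter → (letter + shift) mod 26:
  'h' (7) + 2 = 9 → 'j'
  'o' (14) + 2 = 16 → 'q'
  'p' (15) + 2 = 17 → 'r'
  'e' (4) + 2 = 6 → 'g'
Result = "jqrg"


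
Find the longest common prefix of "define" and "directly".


Word 1: "define"
Word 2: "directly"
Comparing from start:
  Pos 0: 'd' == 'd'
  Pos 1: 'e' != 'i' (stop)
LCP = "d" (length 1)


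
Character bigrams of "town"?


Word: "town" (length 4)
Number of bigrams = 4 - 2 + 1 = 3
  Position 0: "to"
  Position 1: "ow"
  Position 2: "wn"
Bigrams = "to", "ow", "wn"


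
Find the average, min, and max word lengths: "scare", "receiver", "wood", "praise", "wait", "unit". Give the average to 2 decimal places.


Lengths: "scare"=5, "receiver"=8, "wood"=4, "praise"=6, "wait"=4, "unit"=4
Sum = 31, Count = 6
Average = 31/6 = 5.17
= avg=5.17, min=4, max=8


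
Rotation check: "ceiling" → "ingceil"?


Word: "ceiling", Candidate: "ingceil"
Method: check if candidate is substring of word+word
"ceilingceiling" contains "ingceil"? Yes
Is rotation = Yes


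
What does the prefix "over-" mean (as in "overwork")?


Prefix: over-
Example: overwork (over- + work)
Meaning = excessive


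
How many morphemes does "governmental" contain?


Word: "governmental"
Morphemes: govern + -ment + -al
Each morpheme carries meaning
= 3 morphemes


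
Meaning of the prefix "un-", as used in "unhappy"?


Prefix: un-
Example: unhappy (un- + happy)
Meaning = not / reverse


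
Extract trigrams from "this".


Word: "this" (length 4)
Number of trigrams = 4 - 3 + 1 = 2
  Position 0: "thi"
  Position 1: "his"
Trigrams = "thi", "his"


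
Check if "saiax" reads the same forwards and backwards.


Word: "saiax"
Reversed: "xaias"
Forward == Backward? saiax != xaias
Palindrome = No


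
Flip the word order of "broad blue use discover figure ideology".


Original: "broad blue use discover figure ideology"
Words (1..n): broad | blue | use | discover | figure | ideology
Reversed (n..1): ideology | figure | discover | use | blue | broad
Result = "ideology figure discover use blue broad"


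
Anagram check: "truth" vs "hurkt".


Word 1: "truth" → sorted: hrttu
Word 2: "hurkt" → sorted: hkrtu
Same letters? hrttu != hkrtu
Anagram = No


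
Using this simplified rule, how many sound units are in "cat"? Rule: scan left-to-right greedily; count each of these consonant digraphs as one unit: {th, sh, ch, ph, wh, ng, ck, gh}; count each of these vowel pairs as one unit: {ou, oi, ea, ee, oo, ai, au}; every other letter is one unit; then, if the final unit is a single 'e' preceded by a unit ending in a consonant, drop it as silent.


Word: "cat" (3 letters)
Left-to-right scan:
  [1] 'c' (letter)
  [2] 'a' (letter)
  [3] 't' (letter)
Units from scan: 3
Sound units = 3 units


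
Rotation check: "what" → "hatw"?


Word: "what", Candidate: "hatw"
Method: check if candidate is substring of word+word
"whatwhat" contains "hatw"? Yes
Is rotation = Yes


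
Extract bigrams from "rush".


Word: "rush" (length 4)
Number of bigrams = 4 - 2 + 1 = 3
  Position 0: "ru"
  Position 1: "us"
  Position 2: "sh"
Bigrams = "ru", "us", "sh"


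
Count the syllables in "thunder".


Word: "thunder"
Syllable breakdown: thun-der
Counting: 2 parts
= 2 syllables


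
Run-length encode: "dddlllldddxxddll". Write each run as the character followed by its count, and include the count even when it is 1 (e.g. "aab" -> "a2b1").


String: "dddlllldddxxddll"
Scanning for consecutive runs:
  'd' x 3
  'l' x 4
  'd' x 3
  'x' x 2
  'd' x 2
  'l' x 2
RLE = "d3l4d3x2d2l2"


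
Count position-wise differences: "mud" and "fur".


Comparing character by character (same length = 3):
  Pos 0: 'm' vs 'f' !=
  Pos 1: 'u' vs 'u' =
  Pos 2: 'd' vs 'r' !=
Hamming distance = 2


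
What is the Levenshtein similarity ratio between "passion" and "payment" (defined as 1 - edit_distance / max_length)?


Word 1: "passion" (length 7)
Word 2: "payment" (length 7)
One optimal edit sequence:
  1. keep 'p'
  2. keep 'a'
  3. substitute 's' -> 'y'  (+1)
  4. substitute 's' -> 'm'  (+1)
  5. substitute 'i' -> 'e'  (+1)
  6. substitute 'o' -> 'n'  (+1)
  7. substitute 'n' -> 't'  (+1)
Edit distance = 5
Max length = max(7, 7) = 7
Similarity = 1 - 5/7
= 0.2857


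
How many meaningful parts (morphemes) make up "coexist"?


Word: "coexist"
Morphemes: co- + exist
Each morpheme carries meaning
= 2 morphemes


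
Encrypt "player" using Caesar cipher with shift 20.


Word: "player"
Shift: 20
Each letter → (letter + shift) mod 26:
  'p' (15) + 20 = 9 → 'j'
  'l' (11) + 20 = 5 → 'f'
  'a' (0) + 20 = 20 → 'u'
  'y' (24) + 20 = 18 → 's'
  'e' (4) + 20 = 24 → 'y'
  'r' (17) + 20 = 11 → 'l'
Result = "jfusyl"


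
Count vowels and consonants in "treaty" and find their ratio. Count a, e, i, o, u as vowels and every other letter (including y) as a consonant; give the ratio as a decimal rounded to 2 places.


Word: "treaty"
Vowels (a,e,i,o,u): 2
Consonants: 4
Ratio = 2/4
= 0.50


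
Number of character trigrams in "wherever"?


Word: "wherever" (length 8)
Number of 3-grams = length - 3 + 1 = 8 - 3 + 1
= 6


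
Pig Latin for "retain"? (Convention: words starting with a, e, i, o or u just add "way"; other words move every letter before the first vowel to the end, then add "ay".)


Word: "retain"
Starts with consonant(s) → move to end, add 'ay'
Consonant cluster: "r"
Pig Latin = "etainray"


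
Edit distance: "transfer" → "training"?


Word 1: "transfer" (length 8)
Word 2: "training" (length 8)
One optimal edit sequence (insert/delete/substitute each cost 1):
  1. keep 't'
  2. keep 'r'
  3. keep 'a'
  4. substitute 'n' -> 'i'  (+1)
  5. substitute 's' -> 'n'  (+1)
  6. substitute 'f' -> 'i'  (+1)
  7. substitute 'e' -> 'n'  (+1)
  8. substitute 'r' -> 'g'  (+1)
Total edit operations: 5
Edit distance = 5


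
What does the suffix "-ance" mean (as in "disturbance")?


Suffix: -ance
Example: disturbance = disturb + -ance
Meaning = state of


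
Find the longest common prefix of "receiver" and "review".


Word 1: "receiver"
Word 2: "review"
Comparing from start:
  Pos 0: 'r' == 'r'
  Pos 1: 'e' == 'e'
  Pos 2: 'c' != 'v' (stop)
LCP = "re" (length 2)


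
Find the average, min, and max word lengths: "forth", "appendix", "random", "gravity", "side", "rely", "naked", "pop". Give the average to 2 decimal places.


Lengths: "forth"=5, "appendix"=8, "random"=6, "gravity"=7, "side"=4, "rely"=4, "naked"=5, "pop"=3
Sum = 42, Count = 8
Average = 42/8 = 5.25
= avg=5.25, min=3, max=8


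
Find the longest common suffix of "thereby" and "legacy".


Word 1: "thereby"
Word 2: "legacy"
Comparing from end:
  Pos -1: 'y' == 'y'
  Pos -2: 'b' != 'c' (stop)
LCS = "y" (length 1)


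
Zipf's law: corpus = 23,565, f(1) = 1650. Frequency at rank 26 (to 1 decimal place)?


Zipf's law: f(r) = f(1) / r
f(1) = 1650
f(26) = 1650 / 26
= 63.5 occurrences


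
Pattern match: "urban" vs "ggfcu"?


Pattern of "urban": [0, 1, 2, 3, 4]
Pattern of "ggfcu": [0, 0, 1, 2, 3]
Patterns do not match
Same pattern = No


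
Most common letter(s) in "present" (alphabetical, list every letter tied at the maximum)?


Word: "present"
Letter counts:
  'e': 2
  'n': 1
  'p': 1
  'r': 1
  's': 1
  't': 1
Maximum count = 2
Most frequent = 'e' (2 times each)


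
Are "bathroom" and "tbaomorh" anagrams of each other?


Word 1: "bathroom" → sorted: abhmoort
Word 2: "tbaomorh" → sorted: abhmoort
Same letters? abhmoort == abhmoort
Anagram = Yes


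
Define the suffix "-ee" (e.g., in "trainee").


Suffix: -ee
Example: trainee = train + -ee
Meaning = one who receives


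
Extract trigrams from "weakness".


Word: "weakness" (length 8)
Number of trigrams = 8 - 3 + 1 = 6
  Position 0: "wea"
  Position 1: "eak"
  Position 2: "akn"
  Position 3: "kne"
  Position 4: "nes"
  Position 5: "ess"
Trigrams = "wea", "eak", "akn", "kne", "nes", "ess"


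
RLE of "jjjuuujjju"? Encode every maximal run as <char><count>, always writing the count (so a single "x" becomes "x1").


String: "jjjuuujjju"
Scanning for consecutive runs:
  'j' x 3
  'u' x 3
  'j' x 3
  'u' x 1
RLE = "j3u3j3u1"


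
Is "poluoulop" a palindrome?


Word: "poluoulop"
Reversed: "poluoulop"
Forward == Backward? poluoulop == poluoulop
Palindrome = Yes


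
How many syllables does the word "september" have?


Word: "september"
Syllable breakdown: sep / tem / ber
Counting: 3 parts
= 3 syllables


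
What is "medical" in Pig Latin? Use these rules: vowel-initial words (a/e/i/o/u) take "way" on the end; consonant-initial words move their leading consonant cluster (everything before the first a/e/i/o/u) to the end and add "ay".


Word: "medical"
Starts with consonant(s) → move to end, add 'ay'
Consonant cluster: "m"
Pig Latin = "edicalmay"


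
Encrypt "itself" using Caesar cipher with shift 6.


Word: "itself"
Shift: 6
Each letter → (letter + shift) mod 26:
  'i' (8) + 6 = 14 → 'o'
  't' (19) + 6 = 25 → 'z'
  's' (18) + 6 = 24 → 'y'
  'e' (4) + 6 = 10 → 'k'
  'l' (11) + 6 = 17 → 'r'
  'f' (5) + 6 = 11 → 'l'
Result = "ozykrl"


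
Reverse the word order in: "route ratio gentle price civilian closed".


Original: "route ratio gentle price civilian closed"
Words (1..n): route | ratio | gentle | price | civilian | closed
Reversed (n..1): closed | civilian | price | gentle | ratio | route
Result = "closed civilian price gentle ratio route"


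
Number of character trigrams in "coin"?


Word: "coin" (length 4)
Number of 3-grams = length - 3 + 1 = 4 - 3 + 1
= 2


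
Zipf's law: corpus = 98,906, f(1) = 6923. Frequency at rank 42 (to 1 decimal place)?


Zipf's law: f(r) = f(1) / r
f(1) = 6923
f(42) = 6923 / 42
= 164.8 occurrences


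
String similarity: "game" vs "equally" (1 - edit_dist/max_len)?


Word 1: "game" (length 4)
Word 2: "equally" (length 7)
One optimal edit sequence:
  1. insert 'e'  (+1)
  2. insert 'q'  (+1)
  3. substitute 'g' -> 'u'  (+1)
  4. keep 'a'
  5. insert 'l'  (+1)
  6. substitute 'm' -> 'l'  (+1)
  7. substitute 'e' -> 'y'  (+1)
Edit distance = 6
Max length = max(4, 7) = 7
Similarity = 1 - 6/7
= 0.1429


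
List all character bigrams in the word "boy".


Word: "boy" (length 3)
Number of bigrams = 3 - 2 + 1 = 2
  Position 0: "bo"
  Position 1: "oy"
Bigrams = "bo", "oy"


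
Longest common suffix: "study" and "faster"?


Word 1: "study"
Word 2: "faster"
Comparing from end:
  Pos -1: 'y' != 'r' (stop)
LCS = "" (length 0)


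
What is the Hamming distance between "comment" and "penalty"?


Comparing character by character (same length = 7):
  Pos 0: 'c' vs 'p' !=
  Pos 1: 'o' vs 'e' !=
  Pos 2: 'm' vs 'n' !=
  Pos 3: 'm' vs 'a' !=
  Pos 4: 'e' vs 'l' !=
  Pos 5: 'n' vs 't' !=
  Pos 6: 't' vs 'y' !=
Hamming distance = 7


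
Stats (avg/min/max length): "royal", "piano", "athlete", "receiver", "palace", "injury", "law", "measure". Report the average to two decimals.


Lengths: "royal"=5, "piano"=5, "athlete"=7, "receiver"=8, "palace"=6, "injury"=6, "law"=3, "measure"=7
Sum = 47, Count = 8
Average = 47/8 = 5.88
= avg=5.88, min=3, max=8


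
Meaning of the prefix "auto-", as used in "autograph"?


Prefix: auto-
Example: autograph (auto- + graph)
Meaning = self


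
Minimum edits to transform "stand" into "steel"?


Word 1: "stand" (length 5)
Word 2: "steel" (length 5)
One optimal edit sequence (insert/delete/substitute each cost 1):
  1. keep 's'
  2. keep 't'
  3. substitute 'a' -> 'e'  (+1)
  4. substitute 'n' -> 'e'  (+1)
  5. substitute 'd' -> 'l'  (+1)
Total edit operations: 3
Edit distance = 3


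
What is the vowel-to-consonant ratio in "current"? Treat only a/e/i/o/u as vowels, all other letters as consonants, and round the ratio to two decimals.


Word: "current"
Vowels (a,e,i,o,u): 2
Consonants: 5
Ratio = 2/5
= 0.40


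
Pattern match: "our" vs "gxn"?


Pattern of "our": [0, 1, 2]
Pattern of "gxn": [0, 1, 2]
Patterns match
Same pattern = Yes


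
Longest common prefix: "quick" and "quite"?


Word 1: "quick"
Word 2: "quite"
Comparing from start:
  Pos 0: 'q' == 'q'
  Pos 1: 'u' == 'u'
  Pos 2: 'i' == 'i'
  Pos 3: 'c' != 't' (stop)
LCP = "qui" (length 3)


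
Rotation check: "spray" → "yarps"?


Word: "spray", Candidate: "yarps"
Method: check if candidate is substring of word+word
"sprayspray" contains "yarps"? No
Is rotation = No


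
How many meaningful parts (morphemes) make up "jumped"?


Word: "jumped"
Morphemes: jump / -ed
Each morpheme carries meaning
= 2 morphemes


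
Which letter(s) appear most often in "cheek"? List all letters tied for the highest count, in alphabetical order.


Word: "cheek"
Letter counts:
  'c': 1
  'e': 2
  'h': 1
  'k': 1
Maximum count = 2
Most frequent = 'e' (2 times each)


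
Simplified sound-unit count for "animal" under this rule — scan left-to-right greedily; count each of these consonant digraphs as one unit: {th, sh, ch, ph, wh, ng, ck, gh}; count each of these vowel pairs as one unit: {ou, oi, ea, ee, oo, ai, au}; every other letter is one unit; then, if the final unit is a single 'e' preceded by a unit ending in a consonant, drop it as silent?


Word: "animal" (6 letters)
Left-to-right scan:
  1. 'a' (letter)
  2. 'n' (letter)
  3. 'i' (letter)
  4. 'm' (letter)
  5. 'a' (letter)
  6. 'l' (letter)
Units from scan: 6
Sound units = 6 units


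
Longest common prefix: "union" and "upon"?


Word 1: "union"
Word 2: "upon"
Comparing from start:
  Pos 0: 'u' == 'u'
  Pos 1: 'n' != 'p' (stop)
LCP = "u" (length 1)


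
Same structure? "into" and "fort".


Pattern of "into": [0, 1, 2, 3]
Pattern of "fort": [0, 1, 2, 3]
Patterns match
Same pattern = Yes


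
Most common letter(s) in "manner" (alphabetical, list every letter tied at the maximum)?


Word: "manner"
Letter counts:
  'a': 1
  'e': 1
  'm': 1
  'n': 2
  'r': 1
Maximum count = 2
Most frequent = 'n' (2 times each)


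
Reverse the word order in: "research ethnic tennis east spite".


Original: "research ethnic tennis east spite"
Words (1..n): research | ethnic | tennis | east | spite
Reversed (n..1): spite | east | tennis | ethnic | research
Result = "spite east tennis ethnic research"


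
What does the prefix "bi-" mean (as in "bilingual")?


Prefix: bi-
As in: bilingual -> bi- + lingual
Meaning = two


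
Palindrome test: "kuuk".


Word: "kuuk"
Reversed: "kuuk"
Forward == Backward? kuuk == kuuk
Palindrome = Yes


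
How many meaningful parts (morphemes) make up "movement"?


Word: "movement"
Morphemes: move | -ment
Each morpheme carries meaning
= 2 morphemes


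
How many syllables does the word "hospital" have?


Word: "hospital"
Syllable breakdown: hos / pi / tal
Counting: 3 parts
= 3 syllables


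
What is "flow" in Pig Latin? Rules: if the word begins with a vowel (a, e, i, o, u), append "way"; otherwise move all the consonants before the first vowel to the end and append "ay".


Word: "flow"
Starts with consonant(s) → move to end, add 'ay'
Consonant cluster: "fl"
Pig Latin = "owflay"


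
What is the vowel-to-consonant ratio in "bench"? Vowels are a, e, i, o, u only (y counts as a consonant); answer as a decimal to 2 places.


Word: "bench"
Vowels (a,e,i,o,u): 1
Consonants: 4
Ratio = 1/4
= 0.25


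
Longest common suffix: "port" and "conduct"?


Word 1: "port"
Word 2: "conduct"
Comparing from end:
  Pos -1: 't' == 't'
  Pos -2: 'r' != 'c' (stop)
LCS = "t" (length 1)


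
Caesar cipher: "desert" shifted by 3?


Word: "desert"
Shift: 3
Each letter → (letter + shift) mod 26:
  'd' (3) + 3 = 6 → 'g'
  'e' (4) + 3 = 7 → 'h'
  's' (18) + 3 = 21 → 'v'
  'e' (4) + 3 = 7 → 'h'
  'r' (17) + 3 = 20 → 'u'
  't' (19) + 3 = 22 → 'w'
Result = "ghvhuw"


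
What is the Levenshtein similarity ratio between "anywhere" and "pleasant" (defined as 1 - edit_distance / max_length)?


Word 1: "anywhere" (length 8)
Word 2: "pleasant" (length 8)
One optimal edit sequence:
  1. substitute 'a' -> 'p'  (+1)
  2. substitute 'n' -> 'l'  (+1)
  3. substitute 'y' -> 'e'  (+1)
  4. substitute 'w' -> 'a'  (+1)
  5. substitute 'h' -> 's'  (+1)
  6. substitute 'e' -> 'a'  (+1)
  7. substitute 'r' -> 'n'  (+1)
  8. substitute 'e' -> 't'  (+1)
Edit distance = 8
Max length = max(8, 8) = 8
Similarity = 1 - 8/8
= 0.0000


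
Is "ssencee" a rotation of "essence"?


Word: "essence", Candidate: "ssencee"
Method: check if candidate is substring of word+word
"essenceessence" contains "ssencee"? Yes
Is rotation = Yes


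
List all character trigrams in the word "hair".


Word: "hair" (length 4)
Number of trigrams = 4 - 3 + 1 = 2
  Position 0: "hai"
  Position 1: "air"
Trigrams = "hai", "air"


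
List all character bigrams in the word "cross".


Word: "cross" (length 5)
Number of bigrams = 5 - 2 + 1 = 4
  Position 0: "cr"
  Position 1: "ro"
  Position 2: "os"
  Position 3: "ss"
Bigrams = "cr", "ro", "os", "ss"


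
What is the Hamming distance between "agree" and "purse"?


Comparing character by character (same length = 5):
  Pos 0: 'a' vs 'p' !=
  Pos 1: 'g' vs 'u' !=
  Pos 2: 'r' vs 'r' =
  Pos 3: 'e' vs 's' !=
  Pos 4: 'e' vs 'e' =
Hamming distance = 3


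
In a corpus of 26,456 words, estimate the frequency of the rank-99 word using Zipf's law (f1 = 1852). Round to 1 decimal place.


Zipf's law: f(r) = f(1) / r
f(1) = 1852
f(99) = 1852 / 99
= 18.7 occurrences


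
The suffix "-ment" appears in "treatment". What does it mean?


Suffix: -ment
As in: treatment -> treat + -ment
Meaning = result of action


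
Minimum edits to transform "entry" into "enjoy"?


Word 1: "entry" (length 5)
Word 2: "enjoy" (length 5)
One optimal edit sequence (insert/delete/substitute each cost 1):
  1. keep 'e'
  2. keep 'n'
  3. substitute 't' -> 'j'  (+1)
  4. substitute 'r' -> 'o'  (+1)
  5. keep 'y'
Total edit operations: 2
Edit distance = 2


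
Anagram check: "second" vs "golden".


Word 1: "second" → sorted: cdenos
Word 2: "golden" → sorted: deglno
Same letters? cdenos != deglno
Anagram = No


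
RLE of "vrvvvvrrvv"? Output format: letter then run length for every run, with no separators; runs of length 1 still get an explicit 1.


String: "vrvvvvrrvv"
Scanning for consecutive runs:
  'v' x 1
  'r' x 1
  'v' x 4
  'r' x 2
  'v' x 2
RLE = "v1r1v4r2v2"


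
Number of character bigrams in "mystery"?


Word: "mystery" (length 7)
Number of 2-grams = length - 2 + 1 = 7 - 2 + 1
= 6


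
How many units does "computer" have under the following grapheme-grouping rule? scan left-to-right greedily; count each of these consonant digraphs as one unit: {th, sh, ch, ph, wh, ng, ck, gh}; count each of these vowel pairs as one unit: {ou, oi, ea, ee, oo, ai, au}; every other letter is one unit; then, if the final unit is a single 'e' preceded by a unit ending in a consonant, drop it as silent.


Word: "computer" (8 letters)
Left-to-right scan:
  [1] 'c' (letter)
  [2] 'o' (letter)
  [3] 'm' (letter)
  [4] 'p' (letter)
  [5] 'u' (letter)
  [6] 't' (letter)
  [7] 'e' (letter)
  [8] 'r' (letter)
Units from scan: 8
Sound units = 8 units


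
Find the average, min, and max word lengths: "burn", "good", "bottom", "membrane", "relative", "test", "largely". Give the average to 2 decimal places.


Lengths: "burn"=4, "good"=4, "bottom"=6, "membrane"=8, "relative"=8, "test"=4, "largely"=7
Sum = 41, Count = 7
Average = 41/7 = 5.86
= avg=5.86, min=4, max=8


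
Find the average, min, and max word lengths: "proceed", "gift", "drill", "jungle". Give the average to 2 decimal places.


Lengths: "proceed"=7, "gift"=4, "drill"=5, "jungle"=6
Sum = 22, Count = 4
Average = 22/4 = 5.50
= avg=5.50, min=4, max=7


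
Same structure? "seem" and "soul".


Pattern of "seem": [0, 1, 1, 2]
Pattern of "soul": [0, 1, 2, 3]
Patterns do not match
Same pattern = No


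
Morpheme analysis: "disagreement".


Word: "disagreement"
Morphemes: dis- | agree | -ment
Each morpheme carries meaning
= 3 morphemes


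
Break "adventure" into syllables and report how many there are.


Word: "adventure"
Syllable breakdown: ad-ven-ture
Counting: 3 parts
= 3 syllables


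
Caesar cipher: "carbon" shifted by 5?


Word: "carbon"
Shift: 5
Each letter → (letter + shift) mod 26:
  'c' (2) + 5 = 7 → 'h'
  'a' (0) + 5 = 5 → 'f'
  'r' (17) + 5 = 22 → 'w'
  'b' (1) + 5 = 6 → 'g'
  'o' (14) + 5 = 19 → 't'
  'n' (13) + 5 = 18 → 's'
Result = "hfwgts"


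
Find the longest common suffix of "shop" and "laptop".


Word 1: "shop"
Word 2: "laptop"
Comparing from end:
  Pos -1: 'p' == 'p'
  Pos -2: 'o' == 'o'
  Pos -3: 'h' != 't' (stop)
LCS = "op" (length 2)


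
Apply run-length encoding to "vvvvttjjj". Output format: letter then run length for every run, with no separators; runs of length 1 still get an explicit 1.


String: "vvvvttjjj"
Scanning for consecutive runs:
  'v' x 4
  't' x 2
  'j' x 3
RLE = "v4t2j3"


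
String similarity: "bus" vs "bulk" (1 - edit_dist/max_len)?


Word 1: "bus" (length 3)
Word 2: "bulk" (length 4)
One optimal edit sequence:
  1. keep 'b'
  2. keep 'u'
  3. insert 'l'  (+1)
  4. substitute 's' -> 'k'  (+1)
Edit distance = 2
Max length = max(3, 4) = 4
Similarity = 1 - 2/4
= 0.5000


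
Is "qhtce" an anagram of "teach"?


Word 1: "teach" → sorted: aceht
Word 2: "qhtce" → sorted: cehqt
Same letters? aceht != cehqt
Anagram = No


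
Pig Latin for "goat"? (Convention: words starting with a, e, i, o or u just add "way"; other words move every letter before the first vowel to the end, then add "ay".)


Word: "goat"
Starts with consonant(s) → move to end, add 'ay'
Consonant cluster: "g"
Pig Latin = "oatgay"


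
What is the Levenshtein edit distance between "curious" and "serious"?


Word 1: "curious" (length 7)
Word 2: "serious" (length 7)
One optimal edit sequence (insert/delete/substitute each cost 1):
  1. substitute 'c' -> 's'  (+1)
  2. substitute 'u' -> 'e'  (+1)
  3. keep 'r'
  4. keep 'i'
  5. keep 'o'
  6. keep 'u'
  7. keep 's'
Total edit operations: 2
Edit distance = 2


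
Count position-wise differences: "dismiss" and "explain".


Comparing character by character (same length = 7):
  Pos 0: 'd' vs 'e' !=
  Pos 1: 'i' vs 'x' !=
  Pos 2: 's' vs 'p' !=
  Pos 3: 'm' vs 'l' !=
  Pos 4: 'i' vs 'a' !=
  Pos 5: 's' vs 'i' !=
  Pos 6: 's' vs 'n' !=
Hamming distance = 7


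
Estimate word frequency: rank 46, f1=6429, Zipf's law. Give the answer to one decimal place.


Zipf's law: f(r) = f(1) / r
f(1) = 6429
f(46) = 6429 / 46
= 139.8 occurrences


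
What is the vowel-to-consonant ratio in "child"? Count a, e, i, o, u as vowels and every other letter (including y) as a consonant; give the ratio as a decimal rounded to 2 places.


Word: "child"
Vowels (a,e,i,o,u): 1
Consonants: 4
Ratio = 1/4
= 0.25


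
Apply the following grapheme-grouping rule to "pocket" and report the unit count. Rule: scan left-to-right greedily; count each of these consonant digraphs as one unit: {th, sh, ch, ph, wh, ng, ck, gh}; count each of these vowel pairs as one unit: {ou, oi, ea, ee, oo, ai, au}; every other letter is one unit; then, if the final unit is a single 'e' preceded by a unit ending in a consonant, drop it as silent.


Word: "pocket" (6 letters)
Left-to-right scan:
  1. 'p' (letter)
  2. 'o' (letter)
  3. 'ck' (digraph)
  4. 'e' (letter)
  5. 't' (letter)
Units from scan: 5
Sound units = 5 units


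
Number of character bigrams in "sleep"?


Word: "sleep" (length 5)
Number of 2-grams = length - 2 + 1 = 5 - 2 + 1
= 4


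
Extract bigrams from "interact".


Word: "interact" (length 8)
Number of bigrams = 8 - 2 + 1 = 7
  Position 0: "in"
  Position 1: "nt"
  Position 2: "te"
  Position 3: "er"
  Position 4: "ra"
  Position 5: "ac"
  Position 6: "ct"
Bigrams = "in", "nt", "te", "er", "ra", "ac", "ct"


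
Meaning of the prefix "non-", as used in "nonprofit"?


Prefix: non-
Example: nonprofit (non- + profit)
Meaning = not


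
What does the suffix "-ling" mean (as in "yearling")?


Suffix: -ling
As in: yearling -> year + -ling
Meaning = small / young


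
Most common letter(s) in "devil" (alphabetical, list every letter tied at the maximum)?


Word: "devil"
Letter counts:
  'd': 1
  'e': 1
  'i': 1
  'l': 1
  'v': 1
Maximum count = 1
Most frequent = 'd', 'e', 'i', 'l', 'v' (1 time each)


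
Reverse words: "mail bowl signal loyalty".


Original: "mail bowl signal loyalty"
Words (1..n): mail | bowl | signal | loyalty
Reversed (n..1): loyalty | signal | bowl | mail
Result = "loyalty signal bowl mail"


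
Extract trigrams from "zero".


Word: "zero" (length 4)
Number of trigrams = 4 - 3 + 1 = 2
  Position 0: "zer"
  Position 1: "ero"
Trigrams = "zer", "ero"


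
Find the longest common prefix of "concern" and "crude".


Word 1: "concern"
Word 2: "crude"
Comparing from start:
  Pos 0: 'c' == 'c'
  Pos 1: 'o' != 'r' (stop)
LCP = "c" (length 1)


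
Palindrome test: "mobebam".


Word: "mobebam"
Reversed: "mabebom"
Forward == Backward? mobebam != mabebom
Palindrome = No


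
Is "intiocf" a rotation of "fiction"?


Word: "fiction", Candidate: "intiocf"
Method: check if candidate is substring of word+word
"fictionfiction" contains "intiocf"? No
Is rotation = No


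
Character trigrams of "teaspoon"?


Word: "teaspoon" (length 8)
Number of trigrams = 8 - 3 + 1 = 6
  Position 0: "tea"
  Position 1: "eas"
  Position 2: "asp"
  Position 3: "spo"
  Position 4: "poo"
  Position 5: "oon"
Trigrams = "tea", "eas", "asp", "spo", "poo", "oon"


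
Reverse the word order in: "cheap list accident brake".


Original: "cheap list accident brake"
Words (1..n): cheap | list | accident | brake
Reversed (n..1): brake | accident | list | cheap
Result = "brake accident list cheap"


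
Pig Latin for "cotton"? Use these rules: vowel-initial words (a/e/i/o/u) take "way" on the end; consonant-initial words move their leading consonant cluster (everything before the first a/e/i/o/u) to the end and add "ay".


Word: "cotton"
Starts with consonant(s) → move to end, add 'ay'
Consonant cluster: "c"
Pig Latin = "ottoncay"
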